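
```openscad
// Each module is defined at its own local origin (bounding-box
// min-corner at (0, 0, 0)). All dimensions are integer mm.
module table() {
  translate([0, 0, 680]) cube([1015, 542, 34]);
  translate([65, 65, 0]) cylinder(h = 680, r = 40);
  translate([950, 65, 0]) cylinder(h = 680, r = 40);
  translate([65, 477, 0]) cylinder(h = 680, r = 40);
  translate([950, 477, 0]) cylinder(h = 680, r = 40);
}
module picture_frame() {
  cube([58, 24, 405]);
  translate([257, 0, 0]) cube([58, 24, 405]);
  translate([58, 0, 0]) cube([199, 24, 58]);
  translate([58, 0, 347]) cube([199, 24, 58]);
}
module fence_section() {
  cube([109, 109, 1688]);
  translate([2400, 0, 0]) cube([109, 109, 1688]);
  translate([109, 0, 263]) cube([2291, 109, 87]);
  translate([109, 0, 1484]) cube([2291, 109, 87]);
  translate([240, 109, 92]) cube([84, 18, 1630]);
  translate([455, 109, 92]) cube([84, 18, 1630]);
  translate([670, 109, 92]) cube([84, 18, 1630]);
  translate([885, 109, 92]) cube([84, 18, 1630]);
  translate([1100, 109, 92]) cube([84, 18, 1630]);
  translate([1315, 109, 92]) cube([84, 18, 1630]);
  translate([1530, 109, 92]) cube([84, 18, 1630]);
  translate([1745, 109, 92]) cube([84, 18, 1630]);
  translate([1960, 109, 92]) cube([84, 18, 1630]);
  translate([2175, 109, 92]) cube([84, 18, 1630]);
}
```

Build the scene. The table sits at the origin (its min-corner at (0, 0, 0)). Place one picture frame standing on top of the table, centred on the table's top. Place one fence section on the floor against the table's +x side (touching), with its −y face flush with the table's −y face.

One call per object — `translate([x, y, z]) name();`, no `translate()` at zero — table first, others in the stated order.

table();
translate([350, 259, 714]) picture_frame();
translate([1015, 0, 0]) fence_section();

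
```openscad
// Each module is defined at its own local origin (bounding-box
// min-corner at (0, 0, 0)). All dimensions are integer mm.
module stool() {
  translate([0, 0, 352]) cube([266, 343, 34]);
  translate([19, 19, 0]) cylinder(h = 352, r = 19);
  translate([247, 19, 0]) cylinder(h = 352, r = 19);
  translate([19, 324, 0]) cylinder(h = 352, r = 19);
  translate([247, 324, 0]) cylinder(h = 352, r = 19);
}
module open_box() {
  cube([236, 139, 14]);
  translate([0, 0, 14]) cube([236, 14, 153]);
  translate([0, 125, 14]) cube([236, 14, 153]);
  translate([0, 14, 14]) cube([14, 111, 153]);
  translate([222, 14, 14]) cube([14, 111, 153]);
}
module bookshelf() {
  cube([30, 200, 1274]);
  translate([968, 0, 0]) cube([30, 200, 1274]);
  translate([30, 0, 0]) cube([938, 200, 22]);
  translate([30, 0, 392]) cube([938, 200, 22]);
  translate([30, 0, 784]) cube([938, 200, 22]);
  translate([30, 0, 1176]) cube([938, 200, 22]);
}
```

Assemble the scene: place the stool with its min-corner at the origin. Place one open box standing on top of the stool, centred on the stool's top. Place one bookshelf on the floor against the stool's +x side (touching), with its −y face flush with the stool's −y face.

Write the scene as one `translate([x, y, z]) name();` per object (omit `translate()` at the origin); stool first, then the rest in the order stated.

stool();
translate([15, 102, 386]) open_box();
translate([266, 0, 0]) bookshelf();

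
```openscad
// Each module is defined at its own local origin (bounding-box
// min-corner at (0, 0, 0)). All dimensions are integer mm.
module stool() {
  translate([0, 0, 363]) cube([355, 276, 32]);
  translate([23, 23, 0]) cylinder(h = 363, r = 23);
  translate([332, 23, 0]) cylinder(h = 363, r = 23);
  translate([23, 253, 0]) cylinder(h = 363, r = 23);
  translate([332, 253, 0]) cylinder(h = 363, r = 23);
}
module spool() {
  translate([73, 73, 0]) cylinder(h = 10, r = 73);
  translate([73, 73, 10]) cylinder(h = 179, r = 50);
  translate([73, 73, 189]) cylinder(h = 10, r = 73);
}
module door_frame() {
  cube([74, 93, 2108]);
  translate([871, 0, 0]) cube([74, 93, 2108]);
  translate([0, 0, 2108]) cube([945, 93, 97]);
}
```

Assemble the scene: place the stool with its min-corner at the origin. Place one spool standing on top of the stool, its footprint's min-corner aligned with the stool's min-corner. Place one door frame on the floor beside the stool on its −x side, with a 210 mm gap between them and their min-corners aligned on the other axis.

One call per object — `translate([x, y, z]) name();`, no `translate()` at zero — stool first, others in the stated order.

stool();
translate([0, 0, 395]) spool();
translate([-1155, 0, 0]) door_frame();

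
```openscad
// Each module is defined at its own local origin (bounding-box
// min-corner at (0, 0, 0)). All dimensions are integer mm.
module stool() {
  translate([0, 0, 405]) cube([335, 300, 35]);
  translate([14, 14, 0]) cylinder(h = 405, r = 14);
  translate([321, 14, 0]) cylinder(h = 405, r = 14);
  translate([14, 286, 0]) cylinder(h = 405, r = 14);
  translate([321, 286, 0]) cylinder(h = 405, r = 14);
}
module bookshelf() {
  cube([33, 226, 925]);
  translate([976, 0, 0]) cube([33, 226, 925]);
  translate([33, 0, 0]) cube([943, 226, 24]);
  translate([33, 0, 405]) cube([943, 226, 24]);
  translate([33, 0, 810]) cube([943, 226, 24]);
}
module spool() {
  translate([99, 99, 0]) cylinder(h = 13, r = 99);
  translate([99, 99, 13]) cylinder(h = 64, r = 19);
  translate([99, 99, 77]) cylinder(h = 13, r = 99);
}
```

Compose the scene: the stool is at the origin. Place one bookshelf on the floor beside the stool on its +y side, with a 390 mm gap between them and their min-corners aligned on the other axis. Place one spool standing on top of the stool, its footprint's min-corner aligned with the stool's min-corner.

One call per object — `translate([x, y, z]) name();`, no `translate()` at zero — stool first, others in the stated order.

stool();
translate([0, 690, 0]) bookshelf();
translate([0, 0, 440]) spool();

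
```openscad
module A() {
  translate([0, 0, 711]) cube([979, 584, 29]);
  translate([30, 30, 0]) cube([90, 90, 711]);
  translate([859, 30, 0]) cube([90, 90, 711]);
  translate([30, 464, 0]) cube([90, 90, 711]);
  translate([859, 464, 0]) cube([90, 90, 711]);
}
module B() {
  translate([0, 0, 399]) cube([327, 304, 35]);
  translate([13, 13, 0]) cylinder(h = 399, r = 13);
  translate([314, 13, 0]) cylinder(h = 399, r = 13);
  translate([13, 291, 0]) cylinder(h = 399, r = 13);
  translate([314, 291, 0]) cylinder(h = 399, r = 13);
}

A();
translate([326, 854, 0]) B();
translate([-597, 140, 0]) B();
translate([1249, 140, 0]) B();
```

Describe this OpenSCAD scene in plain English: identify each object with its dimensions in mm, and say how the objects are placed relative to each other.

A is a table with a 979×584 mm rectangular top, 29 mm thick, top surface at z = 740 mm, supported by four 90×90 mm square legs, each inset 30 mm from the nearest pair of top edges, running from the floor.

B is a four-legged stool. The seat is 327×304 mm, 35 mm thick, top at z = 434 mm. It stands on four round legs, each 26 mm in diameter, from z = 0 to the seat underside, each leg's axis is inset half a diameter from the nearest pair of seat edges (so the leg's bounding box is flush with the corner).

Three stools sit around the table at the +y, −x, +x sides.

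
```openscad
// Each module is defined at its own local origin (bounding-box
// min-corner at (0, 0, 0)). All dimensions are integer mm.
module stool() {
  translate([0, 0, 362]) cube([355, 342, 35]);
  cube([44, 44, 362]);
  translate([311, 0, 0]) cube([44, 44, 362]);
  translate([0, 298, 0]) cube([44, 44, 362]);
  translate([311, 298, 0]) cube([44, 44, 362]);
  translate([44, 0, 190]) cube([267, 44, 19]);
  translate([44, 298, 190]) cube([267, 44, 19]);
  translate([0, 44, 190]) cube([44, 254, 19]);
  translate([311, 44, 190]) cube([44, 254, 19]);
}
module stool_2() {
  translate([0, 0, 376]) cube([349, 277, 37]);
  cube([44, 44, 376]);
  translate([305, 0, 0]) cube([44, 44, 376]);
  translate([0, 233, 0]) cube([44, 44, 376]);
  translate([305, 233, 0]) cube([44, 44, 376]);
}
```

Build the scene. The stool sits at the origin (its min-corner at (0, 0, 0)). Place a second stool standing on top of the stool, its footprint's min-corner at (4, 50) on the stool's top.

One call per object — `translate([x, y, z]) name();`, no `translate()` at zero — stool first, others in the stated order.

stool();
translate([4, 50, 397]) stool_2();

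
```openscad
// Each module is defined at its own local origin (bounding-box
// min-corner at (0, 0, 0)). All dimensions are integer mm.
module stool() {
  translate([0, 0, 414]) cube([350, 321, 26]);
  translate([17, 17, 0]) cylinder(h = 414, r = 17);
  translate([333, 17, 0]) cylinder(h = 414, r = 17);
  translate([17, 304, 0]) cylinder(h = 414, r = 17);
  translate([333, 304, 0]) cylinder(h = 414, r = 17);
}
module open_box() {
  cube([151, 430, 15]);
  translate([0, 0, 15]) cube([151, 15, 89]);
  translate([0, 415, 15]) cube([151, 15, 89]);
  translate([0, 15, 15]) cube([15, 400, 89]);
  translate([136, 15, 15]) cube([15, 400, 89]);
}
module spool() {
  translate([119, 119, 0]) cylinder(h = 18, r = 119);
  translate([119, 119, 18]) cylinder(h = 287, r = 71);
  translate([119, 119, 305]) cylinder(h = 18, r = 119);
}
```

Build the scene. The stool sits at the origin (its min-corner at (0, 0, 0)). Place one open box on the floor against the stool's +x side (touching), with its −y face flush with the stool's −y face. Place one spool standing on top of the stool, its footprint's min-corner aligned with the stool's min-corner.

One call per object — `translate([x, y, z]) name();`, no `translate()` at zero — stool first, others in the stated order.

stool();
translate([350, 0, 0]) open_box();
translate([0, 0, 440]) spool();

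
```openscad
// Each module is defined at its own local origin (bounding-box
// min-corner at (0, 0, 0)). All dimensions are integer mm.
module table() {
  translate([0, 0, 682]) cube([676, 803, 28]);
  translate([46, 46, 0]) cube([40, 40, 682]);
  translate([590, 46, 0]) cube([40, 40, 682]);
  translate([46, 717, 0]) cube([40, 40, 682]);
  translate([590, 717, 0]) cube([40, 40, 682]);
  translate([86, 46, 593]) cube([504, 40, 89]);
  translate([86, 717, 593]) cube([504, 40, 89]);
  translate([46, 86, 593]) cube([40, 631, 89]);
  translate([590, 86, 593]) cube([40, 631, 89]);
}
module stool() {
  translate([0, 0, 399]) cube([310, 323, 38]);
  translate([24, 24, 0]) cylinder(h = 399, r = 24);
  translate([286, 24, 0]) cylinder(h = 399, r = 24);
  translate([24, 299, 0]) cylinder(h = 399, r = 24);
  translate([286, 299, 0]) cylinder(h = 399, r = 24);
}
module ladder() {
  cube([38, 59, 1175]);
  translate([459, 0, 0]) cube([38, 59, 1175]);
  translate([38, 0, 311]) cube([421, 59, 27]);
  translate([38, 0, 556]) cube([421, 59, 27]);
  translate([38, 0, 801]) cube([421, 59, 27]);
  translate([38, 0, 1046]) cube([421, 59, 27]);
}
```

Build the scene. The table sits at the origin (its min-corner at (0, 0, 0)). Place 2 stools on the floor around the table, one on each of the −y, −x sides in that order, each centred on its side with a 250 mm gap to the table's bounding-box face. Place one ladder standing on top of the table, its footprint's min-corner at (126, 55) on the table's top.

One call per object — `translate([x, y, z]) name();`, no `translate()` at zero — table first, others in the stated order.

table();
translate([183, -573, 0]) stool();
translate([-560, 240, 0]) stool();
translate([126, 55, 710]) ladder();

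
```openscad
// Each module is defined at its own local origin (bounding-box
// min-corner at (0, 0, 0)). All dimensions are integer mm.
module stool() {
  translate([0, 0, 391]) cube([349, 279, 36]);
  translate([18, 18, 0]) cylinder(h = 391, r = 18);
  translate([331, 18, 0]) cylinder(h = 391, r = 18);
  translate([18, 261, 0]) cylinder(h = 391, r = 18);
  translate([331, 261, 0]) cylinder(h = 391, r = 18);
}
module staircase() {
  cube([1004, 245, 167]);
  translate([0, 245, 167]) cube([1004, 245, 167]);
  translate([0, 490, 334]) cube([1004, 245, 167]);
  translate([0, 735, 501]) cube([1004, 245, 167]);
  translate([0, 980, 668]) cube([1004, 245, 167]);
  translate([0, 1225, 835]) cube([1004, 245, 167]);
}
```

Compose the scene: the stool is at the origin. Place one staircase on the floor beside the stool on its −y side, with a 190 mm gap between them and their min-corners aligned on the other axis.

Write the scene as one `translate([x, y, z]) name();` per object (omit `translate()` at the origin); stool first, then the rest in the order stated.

stool();
translate([0, -1660, 0]) staircase();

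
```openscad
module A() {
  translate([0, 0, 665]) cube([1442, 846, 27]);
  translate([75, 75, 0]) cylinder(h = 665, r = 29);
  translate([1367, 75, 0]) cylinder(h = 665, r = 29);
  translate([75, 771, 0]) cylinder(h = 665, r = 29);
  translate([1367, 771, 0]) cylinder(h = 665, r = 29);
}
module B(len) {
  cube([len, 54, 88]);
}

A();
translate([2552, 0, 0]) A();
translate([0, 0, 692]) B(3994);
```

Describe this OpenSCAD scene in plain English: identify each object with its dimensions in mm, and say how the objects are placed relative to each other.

A is a rectangular dining table. The top is 1442×846×27 mm with its upper surface at z = 692 mm. It stands on four round legs of 58 mm diameter, each leg's bounding box inset 46 mm from the nearest pair of top edges, running from the floor to the underside of the top.

B is a rectangular beam 3994 mm long (x), 54 mm deep (y), 88 mm thick (z).

The beam spans the tops of two tables placed 1110 mm apart, resting at z = 692 mm.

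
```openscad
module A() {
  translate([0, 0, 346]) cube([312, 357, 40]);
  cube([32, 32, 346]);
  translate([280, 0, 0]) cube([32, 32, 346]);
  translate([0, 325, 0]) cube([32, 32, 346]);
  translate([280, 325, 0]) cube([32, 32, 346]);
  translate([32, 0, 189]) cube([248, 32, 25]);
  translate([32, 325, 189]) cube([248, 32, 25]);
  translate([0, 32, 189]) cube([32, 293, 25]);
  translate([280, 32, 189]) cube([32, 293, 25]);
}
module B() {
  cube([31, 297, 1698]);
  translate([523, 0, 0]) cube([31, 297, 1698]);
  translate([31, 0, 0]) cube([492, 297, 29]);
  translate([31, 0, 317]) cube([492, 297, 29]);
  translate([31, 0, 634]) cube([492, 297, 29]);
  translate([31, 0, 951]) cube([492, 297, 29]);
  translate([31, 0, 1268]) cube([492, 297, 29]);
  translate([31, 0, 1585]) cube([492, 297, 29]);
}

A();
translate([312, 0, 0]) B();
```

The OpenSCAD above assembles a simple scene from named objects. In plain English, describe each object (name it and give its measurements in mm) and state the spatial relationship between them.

A is a four-legged stool. The seat is 312×357 mm, 40 mm thick, top at z = 386 mm. It stands on four square legs, each 32×32 mm in cross-section, from z = 0 to the seat underside, each flush with a corner of the seat. Four stretchers, 32 mm wide and 25 mm tall, connect adjacent legs with their undersides at z = 189 mm, each running between the inner faces of the legs it joins and aligned with the legs' outer faces on the other axis.

B is an open bookshelf. Two side panels, each 31 mm thick, 297 mm deep and 1698 mm tall, stand 554 mm apart (outside-to-outside). Between them sit 6 shelves, each 29 mm thick and 297 mm deep, spanning the full gap between the sides. The bottom shelf rests on the floor (its underside at z = 0) and the clear gap between one shelf's top and the next shelf's underside is 288 mm.

The bookshelf is against the stool's +x side, with their −y faces flush.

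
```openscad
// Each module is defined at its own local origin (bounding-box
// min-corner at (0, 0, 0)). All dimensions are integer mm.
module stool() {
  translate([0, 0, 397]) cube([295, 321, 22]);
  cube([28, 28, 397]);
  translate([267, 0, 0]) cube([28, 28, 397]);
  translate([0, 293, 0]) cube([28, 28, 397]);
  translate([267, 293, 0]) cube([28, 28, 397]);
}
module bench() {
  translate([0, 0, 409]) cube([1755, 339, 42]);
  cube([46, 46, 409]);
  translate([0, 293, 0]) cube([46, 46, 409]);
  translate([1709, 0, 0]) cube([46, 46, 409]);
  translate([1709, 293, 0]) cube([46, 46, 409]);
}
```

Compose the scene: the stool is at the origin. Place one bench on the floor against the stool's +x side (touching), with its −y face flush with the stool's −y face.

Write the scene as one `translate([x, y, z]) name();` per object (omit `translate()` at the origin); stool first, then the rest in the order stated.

stool();
translate([295, 0, 0]) bench();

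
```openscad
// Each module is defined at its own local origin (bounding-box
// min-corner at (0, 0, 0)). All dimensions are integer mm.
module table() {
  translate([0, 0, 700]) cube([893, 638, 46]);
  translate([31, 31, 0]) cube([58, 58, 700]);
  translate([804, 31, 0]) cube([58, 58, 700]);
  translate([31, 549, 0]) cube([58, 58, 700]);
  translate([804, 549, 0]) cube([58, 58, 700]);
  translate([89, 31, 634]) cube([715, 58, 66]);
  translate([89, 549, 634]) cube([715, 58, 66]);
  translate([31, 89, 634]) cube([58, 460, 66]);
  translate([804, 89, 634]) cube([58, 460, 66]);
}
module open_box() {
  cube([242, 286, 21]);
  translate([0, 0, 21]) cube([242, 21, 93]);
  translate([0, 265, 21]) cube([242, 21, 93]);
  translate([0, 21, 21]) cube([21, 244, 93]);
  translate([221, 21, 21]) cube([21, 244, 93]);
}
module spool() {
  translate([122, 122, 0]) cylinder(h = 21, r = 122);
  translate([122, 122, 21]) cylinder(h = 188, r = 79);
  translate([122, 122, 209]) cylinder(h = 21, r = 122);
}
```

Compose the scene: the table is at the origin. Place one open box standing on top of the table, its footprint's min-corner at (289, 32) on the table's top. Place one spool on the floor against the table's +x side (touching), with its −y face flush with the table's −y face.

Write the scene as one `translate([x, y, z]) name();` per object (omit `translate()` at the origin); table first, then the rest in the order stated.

table();
translate([289, 32, 746]) open_box();
translate([893, 0, 0]) spool();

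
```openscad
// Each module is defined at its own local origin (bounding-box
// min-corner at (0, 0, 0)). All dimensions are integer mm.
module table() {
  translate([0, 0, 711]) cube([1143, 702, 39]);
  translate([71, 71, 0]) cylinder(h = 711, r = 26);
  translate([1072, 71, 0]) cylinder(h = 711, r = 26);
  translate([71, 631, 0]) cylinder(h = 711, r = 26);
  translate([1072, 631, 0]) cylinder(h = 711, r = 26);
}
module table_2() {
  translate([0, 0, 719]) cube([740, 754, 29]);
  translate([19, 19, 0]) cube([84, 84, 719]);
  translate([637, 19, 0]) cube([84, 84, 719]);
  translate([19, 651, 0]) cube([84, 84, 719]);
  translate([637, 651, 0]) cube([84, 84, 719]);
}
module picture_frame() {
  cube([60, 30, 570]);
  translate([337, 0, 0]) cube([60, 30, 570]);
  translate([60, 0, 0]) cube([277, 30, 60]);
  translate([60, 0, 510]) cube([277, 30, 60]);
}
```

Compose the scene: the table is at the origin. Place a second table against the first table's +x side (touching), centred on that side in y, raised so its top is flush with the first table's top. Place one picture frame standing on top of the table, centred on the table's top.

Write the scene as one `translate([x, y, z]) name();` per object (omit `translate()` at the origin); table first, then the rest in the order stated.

table();
translate([1143, -26, 2]) table_2();
translate([373, 336, 750]) picture_frame();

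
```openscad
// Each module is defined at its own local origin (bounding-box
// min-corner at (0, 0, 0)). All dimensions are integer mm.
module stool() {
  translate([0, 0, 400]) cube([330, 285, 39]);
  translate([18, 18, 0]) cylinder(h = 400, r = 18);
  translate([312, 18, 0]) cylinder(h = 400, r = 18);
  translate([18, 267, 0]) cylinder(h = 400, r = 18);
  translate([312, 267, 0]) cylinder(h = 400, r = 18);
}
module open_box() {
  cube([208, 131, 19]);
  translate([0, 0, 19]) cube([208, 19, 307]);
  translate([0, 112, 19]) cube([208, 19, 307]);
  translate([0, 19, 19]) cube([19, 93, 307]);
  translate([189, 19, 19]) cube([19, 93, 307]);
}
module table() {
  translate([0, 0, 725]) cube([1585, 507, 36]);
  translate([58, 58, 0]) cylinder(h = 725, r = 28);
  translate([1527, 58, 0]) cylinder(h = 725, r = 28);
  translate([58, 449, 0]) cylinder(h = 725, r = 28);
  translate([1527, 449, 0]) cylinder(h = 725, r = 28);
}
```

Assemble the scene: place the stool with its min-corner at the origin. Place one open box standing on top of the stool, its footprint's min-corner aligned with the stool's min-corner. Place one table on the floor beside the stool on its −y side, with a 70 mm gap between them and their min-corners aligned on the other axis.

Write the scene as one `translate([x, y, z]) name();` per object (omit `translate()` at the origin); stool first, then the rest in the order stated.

stool();
translate([0, 0, 439]) open_box();
translate([0, -577, 0]) table();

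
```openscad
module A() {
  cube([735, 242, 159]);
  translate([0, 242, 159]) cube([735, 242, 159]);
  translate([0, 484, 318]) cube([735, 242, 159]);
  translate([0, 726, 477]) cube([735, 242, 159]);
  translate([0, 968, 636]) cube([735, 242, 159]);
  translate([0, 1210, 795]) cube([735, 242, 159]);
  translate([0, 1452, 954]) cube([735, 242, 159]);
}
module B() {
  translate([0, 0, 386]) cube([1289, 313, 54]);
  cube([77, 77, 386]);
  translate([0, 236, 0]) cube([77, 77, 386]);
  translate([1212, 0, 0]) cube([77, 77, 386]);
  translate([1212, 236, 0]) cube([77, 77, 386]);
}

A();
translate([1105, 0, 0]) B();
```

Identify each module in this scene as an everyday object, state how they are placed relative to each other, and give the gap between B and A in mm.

The bench's nearest face is 370 mm from the staircase's +x face.

A is a staircase. B is a bench. The bench is on the floor beside the staircase on its +x side. The gap between the bench and the staircase is 370 mm.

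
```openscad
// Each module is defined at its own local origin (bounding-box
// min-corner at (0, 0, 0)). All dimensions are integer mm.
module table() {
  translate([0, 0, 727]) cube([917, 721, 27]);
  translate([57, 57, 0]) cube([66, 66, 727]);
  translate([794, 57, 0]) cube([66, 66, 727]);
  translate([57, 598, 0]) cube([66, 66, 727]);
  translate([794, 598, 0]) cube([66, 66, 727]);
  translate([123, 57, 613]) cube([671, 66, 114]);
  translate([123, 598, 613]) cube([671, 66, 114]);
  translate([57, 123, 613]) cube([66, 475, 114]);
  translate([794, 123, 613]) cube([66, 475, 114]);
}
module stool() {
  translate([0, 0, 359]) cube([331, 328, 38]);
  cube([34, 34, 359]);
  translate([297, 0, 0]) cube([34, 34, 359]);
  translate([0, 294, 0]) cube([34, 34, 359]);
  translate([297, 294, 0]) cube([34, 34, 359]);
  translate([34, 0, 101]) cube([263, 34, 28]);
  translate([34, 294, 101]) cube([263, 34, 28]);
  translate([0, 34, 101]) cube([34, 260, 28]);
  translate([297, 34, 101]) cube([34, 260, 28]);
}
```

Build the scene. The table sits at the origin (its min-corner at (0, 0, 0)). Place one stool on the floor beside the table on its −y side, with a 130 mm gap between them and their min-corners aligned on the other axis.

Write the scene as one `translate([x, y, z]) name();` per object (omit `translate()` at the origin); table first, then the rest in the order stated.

table();
translate([0, -458, 0]) stool();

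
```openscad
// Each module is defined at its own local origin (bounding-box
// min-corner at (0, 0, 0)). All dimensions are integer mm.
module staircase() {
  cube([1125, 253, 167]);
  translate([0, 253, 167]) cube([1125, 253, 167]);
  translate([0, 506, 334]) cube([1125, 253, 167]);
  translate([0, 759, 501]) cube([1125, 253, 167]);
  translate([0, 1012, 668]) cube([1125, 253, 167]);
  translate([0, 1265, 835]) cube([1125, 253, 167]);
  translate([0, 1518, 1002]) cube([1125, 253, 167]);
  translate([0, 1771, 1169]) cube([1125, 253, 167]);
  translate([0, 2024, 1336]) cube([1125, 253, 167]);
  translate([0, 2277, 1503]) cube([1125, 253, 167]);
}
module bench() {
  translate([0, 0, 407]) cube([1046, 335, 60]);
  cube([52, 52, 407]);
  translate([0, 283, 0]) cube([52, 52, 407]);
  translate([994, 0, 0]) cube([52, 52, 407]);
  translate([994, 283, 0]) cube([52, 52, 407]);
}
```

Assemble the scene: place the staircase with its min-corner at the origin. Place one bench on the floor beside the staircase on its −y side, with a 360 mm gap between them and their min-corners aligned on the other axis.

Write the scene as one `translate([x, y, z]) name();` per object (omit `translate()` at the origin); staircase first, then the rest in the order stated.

staircase();
translate([0, -695, 0]) bench();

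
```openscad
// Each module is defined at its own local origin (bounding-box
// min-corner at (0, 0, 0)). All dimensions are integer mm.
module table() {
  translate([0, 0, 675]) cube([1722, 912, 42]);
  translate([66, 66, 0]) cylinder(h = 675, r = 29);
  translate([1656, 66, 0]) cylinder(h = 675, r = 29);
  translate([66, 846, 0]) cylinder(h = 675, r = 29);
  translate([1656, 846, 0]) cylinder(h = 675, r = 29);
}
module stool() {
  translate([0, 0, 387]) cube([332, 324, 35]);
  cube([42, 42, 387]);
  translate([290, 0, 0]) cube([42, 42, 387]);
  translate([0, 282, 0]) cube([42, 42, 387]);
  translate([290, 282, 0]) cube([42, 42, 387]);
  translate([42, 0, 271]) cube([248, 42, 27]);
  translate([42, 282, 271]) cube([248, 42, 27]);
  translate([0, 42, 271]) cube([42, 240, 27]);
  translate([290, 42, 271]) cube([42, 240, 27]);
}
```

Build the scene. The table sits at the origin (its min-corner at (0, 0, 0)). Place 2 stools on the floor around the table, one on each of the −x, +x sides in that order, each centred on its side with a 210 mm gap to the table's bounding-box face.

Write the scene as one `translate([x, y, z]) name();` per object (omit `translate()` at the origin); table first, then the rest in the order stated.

table();
translate([-542, 294, 0]) stool();
translate([1932, 294, 0]) stool();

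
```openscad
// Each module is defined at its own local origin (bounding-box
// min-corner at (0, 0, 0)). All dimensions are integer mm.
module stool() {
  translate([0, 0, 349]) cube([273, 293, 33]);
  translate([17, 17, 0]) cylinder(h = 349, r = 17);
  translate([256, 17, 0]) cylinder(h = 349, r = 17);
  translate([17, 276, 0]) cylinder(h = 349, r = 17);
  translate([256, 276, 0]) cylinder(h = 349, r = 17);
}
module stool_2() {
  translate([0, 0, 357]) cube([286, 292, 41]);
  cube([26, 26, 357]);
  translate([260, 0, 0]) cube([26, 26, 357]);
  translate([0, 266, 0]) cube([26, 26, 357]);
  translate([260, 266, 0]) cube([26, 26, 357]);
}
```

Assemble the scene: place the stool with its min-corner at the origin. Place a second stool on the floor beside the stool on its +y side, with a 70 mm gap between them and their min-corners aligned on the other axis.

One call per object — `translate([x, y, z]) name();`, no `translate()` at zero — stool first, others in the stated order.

stool();
translate([0, 363, 0]) stool_2();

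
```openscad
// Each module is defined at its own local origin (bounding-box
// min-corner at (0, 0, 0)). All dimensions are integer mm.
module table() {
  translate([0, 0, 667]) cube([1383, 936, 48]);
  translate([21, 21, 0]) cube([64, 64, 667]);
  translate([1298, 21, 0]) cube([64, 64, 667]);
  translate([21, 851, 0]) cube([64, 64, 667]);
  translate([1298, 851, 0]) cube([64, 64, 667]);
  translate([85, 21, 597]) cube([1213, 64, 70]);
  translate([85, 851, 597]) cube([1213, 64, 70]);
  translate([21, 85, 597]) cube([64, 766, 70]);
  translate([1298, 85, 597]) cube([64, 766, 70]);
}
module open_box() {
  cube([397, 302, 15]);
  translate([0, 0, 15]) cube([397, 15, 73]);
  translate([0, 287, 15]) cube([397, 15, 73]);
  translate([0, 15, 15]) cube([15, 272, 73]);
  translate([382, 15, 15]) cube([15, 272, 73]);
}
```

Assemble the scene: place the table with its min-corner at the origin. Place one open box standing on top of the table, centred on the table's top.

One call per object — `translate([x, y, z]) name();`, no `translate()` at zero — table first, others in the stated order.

table();
translate([493, 317, 715]) open_box();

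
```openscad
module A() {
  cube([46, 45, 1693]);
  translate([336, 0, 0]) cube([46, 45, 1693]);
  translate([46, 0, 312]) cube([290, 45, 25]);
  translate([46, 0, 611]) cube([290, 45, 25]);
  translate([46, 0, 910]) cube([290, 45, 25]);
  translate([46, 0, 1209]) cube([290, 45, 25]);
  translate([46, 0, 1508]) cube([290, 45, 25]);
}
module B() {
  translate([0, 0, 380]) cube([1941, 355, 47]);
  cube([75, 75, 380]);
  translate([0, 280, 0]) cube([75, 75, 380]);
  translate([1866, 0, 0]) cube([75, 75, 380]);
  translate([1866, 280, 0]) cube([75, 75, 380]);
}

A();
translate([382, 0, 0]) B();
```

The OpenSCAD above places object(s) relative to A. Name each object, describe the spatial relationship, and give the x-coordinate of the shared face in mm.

A is a ladder. B is a bench. The bench is against the ladder's +x side, with their −y faces flush. The x-coordinate of the shared face is 382 mm.

The ladder's +x face and the bench's −x face are both at x = 382 mm.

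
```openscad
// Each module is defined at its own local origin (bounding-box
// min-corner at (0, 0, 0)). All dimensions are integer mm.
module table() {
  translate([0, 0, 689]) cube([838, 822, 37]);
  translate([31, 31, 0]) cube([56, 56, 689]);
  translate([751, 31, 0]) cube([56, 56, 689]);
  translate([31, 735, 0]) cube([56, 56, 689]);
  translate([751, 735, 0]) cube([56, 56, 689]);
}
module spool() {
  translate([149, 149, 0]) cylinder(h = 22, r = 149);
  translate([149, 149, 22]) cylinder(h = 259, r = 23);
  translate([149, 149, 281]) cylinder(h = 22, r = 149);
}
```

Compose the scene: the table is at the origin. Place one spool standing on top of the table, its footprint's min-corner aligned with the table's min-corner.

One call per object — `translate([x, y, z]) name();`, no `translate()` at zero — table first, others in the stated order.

table();
translate([0, 0, 726]) spool();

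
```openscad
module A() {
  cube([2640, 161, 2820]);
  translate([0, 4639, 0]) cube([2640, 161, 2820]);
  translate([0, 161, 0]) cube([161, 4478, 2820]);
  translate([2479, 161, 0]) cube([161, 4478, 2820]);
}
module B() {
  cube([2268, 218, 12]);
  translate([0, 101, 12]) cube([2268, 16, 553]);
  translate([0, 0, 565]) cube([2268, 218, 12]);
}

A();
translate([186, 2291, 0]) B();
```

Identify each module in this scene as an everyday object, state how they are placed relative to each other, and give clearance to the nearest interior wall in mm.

A is a house frame. B is an I-beam. The I-beam sits inside the house frame, centred. The clearance to the nearest interior wall is 25 mm.

Clearances: x = 25, y = 2130; minimum 25 mm.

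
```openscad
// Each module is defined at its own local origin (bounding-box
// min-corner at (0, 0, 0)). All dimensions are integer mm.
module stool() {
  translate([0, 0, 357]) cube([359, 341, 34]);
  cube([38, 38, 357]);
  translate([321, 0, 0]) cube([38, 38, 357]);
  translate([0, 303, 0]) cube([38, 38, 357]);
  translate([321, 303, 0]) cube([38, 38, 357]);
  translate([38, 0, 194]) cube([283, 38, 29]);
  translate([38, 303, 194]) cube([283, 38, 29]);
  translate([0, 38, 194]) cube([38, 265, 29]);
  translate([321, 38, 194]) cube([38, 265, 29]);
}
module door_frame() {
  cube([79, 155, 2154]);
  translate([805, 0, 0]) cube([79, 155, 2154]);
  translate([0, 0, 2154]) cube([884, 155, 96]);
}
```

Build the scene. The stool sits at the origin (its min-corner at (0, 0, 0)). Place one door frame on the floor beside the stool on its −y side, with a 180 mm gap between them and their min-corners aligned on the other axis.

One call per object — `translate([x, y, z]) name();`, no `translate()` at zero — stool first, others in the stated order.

stool();
translate([0, -335, 0]) door_frame();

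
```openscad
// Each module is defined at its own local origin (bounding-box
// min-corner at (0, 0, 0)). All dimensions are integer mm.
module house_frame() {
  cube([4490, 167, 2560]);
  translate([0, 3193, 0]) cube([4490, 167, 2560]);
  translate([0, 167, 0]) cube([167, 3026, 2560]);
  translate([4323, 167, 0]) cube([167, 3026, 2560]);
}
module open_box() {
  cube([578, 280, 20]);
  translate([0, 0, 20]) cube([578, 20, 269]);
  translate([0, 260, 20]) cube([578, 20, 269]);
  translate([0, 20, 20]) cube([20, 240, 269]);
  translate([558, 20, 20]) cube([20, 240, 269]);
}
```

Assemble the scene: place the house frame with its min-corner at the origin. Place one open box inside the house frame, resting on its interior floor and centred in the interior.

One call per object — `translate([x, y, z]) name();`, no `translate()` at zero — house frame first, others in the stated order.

house_frame();
translate([1956, 1540, 0]) open_box();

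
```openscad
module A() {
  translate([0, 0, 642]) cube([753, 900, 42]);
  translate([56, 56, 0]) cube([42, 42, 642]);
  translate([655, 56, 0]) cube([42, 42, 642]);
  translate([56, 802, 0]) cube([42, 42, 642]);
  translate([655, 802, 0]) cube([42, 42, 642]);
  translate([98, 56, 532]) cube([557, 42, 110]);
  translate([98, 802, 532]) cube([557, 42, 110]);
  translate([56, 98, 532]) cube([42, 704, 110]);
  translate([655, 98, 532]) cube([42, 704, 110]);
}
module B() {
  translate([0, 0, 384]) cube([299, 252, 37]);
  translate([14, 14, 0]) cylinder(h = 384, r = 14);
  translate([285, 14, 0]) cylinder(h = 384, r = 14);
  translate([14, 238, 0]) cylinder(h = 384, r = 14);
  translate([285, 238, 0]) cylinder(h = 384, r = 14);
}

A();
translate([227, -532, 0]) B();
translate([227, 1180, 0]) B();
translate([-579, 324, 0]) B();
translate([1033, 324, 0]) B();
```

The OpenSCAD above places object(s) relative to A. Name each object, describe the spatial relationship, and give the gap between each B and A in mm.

Each stool's nearest face is 280 mm from the table's bounding box.

A is a table. B is a stool. Four stools sit around the table at the −y, +y, −x, +x sides. The gap between each stool and the table is 280 mm.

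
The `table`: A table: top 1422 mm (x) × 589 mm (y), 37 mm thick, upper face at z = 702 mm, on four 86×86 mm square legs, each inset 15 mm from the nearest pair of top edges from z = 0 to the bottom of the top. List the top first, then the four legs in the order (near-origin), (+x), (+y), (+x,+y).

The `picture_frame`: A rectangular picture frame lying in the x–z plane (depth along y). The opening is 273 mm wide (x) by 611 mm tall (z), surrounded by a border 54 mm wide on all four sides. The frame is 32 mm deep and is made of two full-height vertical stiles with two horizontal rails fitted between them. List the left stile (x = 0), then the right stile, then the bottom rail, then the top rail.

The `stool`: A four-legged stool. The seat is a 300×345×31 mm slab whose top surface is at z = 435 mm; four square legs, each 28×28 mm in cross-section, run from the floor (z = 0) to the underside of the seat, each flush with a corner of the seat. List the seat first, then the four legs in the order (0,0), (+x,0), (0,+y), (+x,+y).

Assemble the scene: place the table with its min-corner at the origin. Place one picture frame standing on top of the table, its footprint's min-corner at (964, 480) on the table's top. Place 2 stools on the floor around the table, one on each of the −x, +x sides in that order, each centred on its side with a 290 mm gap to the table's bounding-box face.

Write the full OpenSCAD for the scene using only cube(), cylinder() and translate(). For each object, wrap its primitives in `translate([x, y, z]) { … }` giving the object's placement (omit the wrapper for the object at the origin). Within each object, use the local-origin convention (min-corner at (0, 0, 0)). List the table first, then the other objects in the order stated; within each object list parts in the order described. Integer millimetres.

translate([0, 0, 665]) cube([1422, 589, 37]);
translate([15, 15, 0]) cube([86, 86, 665]);
translate([1321, 15, 0]) cube([86, 86, 665]);
translate([15, 488, 0]) cube([86, 86, 665]);
translate([1321, 488, 0]) cube([86, 86, 665]);
translate([964, 480, 702]) {
  cube([54, 32, 719]);
  translate([327, 0, 0]) cube([54, 32, 719]);
  translate([54, 0, 0]) cube([273, 32, 54]);
  translate([54, 0, 665]) cube([273, 32, 54]);
}
translate([-590, 122, 0]) {
  translate([0, 0, 404]) cube([300, 345, 31]);
  cube([28, 28, 404]);
  translate([272, 0, 0]) cube([28, 28, 404]);
  translate([0, 317, 0]) cube([28, 28, 404]);
  translate([272, 317, 0]) cube([28, 28, 404]);
}
translate([1712, 122, 0]) {
  translate([0, 0, 404]) cube([300, 345, 31]);
  cube([28, 28, 404]);
  translate([272, 0, 0]) cube([28, 28, 404]);
  translate([0, 317, 0]) cube([28, 28, 404]);
  translate([272, 317, 0]) cube([28, 28, 404]);
}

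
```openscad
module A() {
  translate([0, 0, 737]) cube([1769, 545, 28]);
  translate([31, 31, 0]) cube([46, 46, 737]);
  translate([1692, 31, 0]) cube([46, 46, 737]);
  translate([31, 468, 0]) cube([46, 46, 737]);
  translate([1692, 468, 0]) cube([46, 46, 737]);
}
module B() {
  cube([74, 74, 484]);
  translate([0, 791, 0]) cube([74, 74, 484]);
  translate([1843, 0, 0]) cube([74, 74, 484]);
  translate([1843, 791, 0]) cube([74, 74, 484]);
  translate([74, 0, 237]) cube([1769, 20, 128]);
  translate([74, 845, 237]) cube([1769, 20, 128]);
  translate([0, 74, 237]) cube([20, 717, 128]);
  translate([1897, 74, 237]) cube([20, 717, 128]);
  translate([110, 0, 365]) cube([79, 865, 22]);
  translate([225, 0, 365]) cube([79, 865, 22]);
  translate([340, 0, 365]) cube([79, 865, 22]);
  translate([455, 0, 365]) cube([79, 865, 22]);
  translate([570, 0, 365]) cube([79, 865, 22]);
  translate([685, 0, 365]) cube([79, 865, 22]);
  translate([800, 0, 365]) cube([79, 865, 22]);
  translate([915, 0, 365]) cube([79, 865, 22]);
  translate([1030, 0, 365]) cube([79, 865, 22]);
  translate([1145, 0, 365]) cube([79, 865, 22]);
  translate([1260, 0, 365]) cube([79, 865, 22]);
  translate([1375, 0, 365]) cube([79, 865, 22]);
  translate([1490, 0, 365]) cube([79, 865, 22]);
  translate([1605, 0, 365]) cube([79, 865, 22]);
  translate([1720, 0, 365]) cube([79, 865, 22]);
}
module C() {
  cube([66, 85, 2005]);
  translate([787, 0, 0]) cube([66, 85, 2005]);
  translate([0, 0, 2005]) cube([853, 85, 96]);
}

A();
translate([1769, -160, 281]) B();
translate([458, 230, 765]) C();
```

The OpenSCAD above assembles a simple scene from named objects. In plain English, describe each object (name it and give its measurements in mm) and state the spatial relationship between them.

A is a table with a 1769×545 mm rectangular top, 28 mm thick, top surface at z = 765 mm, supported by four 46×46 mm square legs, each inset 31 mm from the nearest pair of top edges, running from the floor.

B is a bed frame 1917 mm long (x) by 865 mm wide (y). Four 74×74 mm corner posts, 484 mm tall, at the corners of the footprint. Four rails of 20 mm thickness and 128 mm height run between adjacent posts with their undersides at z = 237 mm, their outer faces flush with the outside of the frame (the two x-running rails run between the posts' inner faces; the two y-running rails run between the posts' inner faces). 15 slats, each 79 mm wide (x) and 22 mm thick, lie across the top of the two x-running rails, running the full 865 mm width of the frame in y; the slats are evenly spaced along x between the inner faces of the end posts with equal gaps (rounded down to the nearest mm) at the −x end and between each pair — any rounding remainder accumulates at the +x end.

C is a rectangular door frame: two vertical jambs of 66×85 mm section, 2005 mm tall, with a clear opening 721 mm wide between their inner faces. A header 96 mm tall and 85 mm deep lies on top of the jambs and spans the full outside width.

The bed frame is beside the table with their tops flush at z = 765. The door frame is on top of the table, centred.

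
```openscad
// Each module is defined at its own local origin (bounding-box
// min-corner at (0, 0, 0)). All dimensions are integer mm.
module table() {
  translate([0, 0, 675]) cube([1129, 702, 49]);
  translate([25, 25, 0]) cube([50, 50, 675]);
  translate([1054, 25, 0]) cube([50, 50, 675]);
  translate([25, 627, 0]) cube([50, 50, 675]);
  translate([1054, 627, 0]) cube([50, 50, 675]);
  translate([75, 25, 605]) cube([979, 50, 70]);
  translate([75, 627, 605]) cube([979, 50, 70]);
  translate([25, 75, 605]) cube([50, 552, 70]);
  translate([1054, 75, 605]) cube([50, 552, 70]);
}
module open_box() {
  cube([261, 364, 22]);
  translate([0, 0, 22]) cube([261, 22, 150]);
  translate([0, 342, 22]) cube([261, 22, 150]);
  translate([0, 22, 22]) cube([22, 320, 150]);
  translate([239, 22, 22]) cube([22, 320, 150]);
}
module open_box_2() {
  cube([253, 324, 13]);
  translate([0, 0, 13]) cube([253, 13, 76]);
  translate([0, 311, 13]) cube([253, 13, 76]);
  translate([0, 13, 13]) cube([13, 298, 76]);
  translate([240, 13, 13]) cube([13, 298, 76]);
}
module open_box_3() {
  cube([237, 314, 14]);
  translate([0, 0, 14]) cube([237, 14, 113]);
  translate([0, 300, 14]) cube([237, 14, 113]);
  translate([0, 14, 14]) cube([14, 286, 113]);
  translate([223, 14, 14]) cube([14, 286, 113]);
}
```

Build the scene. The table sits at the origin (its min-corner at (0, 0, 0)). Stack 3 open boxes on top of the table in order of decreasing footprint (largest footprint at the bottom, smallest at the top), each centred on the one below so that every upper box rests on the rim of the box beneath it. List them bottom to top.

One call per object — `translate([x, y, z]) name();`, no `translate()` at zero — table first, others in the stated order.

table();
translate([434, 169, 724]) open_box();
translate([438, 189, 896]) open_box_2();
translate([446, 194, 985]) open_box_3();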